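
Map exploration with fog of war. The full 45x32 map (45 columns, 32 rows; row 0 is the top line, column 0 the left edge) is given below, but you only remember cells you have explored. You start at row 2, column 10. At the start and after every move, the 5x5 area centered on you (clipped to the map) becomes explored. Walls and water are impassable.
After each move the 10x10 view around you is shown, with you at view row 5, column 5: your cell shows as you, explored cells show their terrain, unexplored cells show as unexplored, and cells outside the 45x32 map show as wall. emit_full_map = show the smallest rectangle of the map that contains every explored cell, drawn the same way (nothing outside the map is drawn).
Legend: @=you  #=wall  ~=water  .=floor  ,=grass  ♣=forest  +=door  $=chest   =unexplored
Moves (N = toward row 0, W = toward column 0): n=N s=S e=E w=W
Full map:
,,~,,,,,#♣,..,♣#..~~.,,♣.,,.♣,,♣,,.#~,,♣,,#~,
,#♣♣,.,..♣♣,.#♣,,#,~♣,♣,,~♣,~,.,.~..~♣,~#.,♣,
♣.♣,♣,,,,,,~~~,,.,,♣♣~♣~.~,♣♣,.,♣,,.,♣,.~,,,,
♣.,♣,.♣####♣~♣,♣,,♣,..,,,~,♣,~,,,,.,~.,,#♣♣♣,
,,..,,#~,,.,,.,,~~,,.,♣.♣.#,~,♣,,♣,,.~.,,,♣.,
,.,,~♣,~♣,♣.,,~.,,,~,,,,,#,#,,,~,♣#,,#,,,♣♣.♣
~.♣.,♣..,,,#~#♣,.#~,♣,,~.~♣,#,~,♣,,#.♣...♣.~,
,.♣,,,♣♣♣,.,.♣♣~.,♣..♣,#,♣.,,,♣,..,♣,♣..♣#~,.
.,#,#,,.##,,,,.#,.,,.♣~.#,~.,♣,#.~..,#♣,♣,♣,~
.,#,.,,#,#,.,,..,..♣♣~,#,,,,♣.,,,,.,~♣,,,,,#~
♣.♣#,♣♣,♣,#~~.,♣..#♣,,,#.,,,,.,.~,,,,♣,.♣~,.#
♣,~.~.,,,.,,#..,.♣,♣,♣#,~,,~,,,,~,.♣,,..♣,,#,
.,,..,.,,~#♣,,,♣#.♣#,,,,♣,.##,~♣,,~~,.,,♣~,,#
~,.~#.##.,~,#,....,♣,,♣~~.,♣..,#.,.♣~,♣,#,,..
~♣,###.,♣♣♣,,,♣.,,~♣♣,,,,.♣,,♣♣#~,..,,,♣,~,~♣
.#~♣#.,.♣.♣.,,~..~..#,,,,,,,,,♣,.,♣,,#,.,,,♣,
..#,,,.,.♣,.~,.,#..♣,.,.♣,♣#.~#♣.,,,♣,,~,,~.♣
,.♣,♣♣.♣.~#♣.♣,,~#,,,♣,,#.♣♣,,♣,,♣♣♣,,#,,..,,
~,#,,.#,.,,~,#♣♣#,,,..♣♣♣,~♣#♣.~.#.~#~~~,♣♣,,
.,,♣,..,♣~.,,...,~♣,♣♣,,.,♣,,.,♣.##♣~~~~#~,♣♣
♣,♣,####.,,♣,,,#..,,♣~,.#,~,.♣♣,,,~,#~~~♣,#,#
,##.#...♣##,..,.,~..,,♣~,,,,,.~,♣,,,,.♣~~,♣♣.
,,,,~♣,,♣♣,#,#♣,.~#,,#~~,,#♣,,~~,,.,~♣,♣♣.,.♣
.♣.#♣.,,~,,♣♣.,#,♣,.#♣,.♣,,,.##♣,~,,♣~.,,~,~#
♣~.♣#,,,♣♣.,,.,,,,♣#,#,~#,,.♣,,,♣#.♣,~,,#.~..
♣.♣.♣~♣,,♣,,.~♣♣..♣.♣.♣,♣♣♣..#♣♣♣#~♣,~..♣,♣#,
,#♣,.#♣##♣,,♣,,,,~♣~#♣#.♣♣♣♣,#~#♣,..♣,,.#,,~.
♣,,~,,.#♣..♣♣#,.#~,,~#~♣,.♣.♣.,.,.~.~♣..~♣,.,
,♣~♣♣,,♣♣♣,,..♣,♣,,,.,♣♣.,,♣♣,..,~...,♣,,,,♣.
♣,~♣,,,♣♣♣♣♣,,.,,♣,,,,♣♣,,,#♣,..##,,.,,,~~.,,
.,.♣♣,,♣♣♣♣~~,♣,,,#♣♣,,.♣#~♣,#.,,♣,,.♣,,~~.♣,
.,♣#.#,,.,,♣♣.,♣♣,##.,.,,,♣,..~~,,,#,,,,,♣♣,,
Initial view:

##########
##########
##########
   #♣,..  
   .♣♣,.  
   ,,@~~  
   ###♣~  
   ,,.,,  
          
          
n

##########
##########
##########
##########
   #♣,..  
   .♣@,.  
   ,,,~~  
   ###♣~  
   ,,.,,  
          

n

##########
##########
##########
##########
##########
   #♣@..  
   .♣♣,.  
   ,,,~~  
   ###♣~  
   ,,.,,  

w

##########
##########
##########
##########
##########
   ,#@,.. 
   ..♣♣,. 
   ,,,,~~ 
    ###♣~ 
    ,,.,, 

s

##########
##########
##########
##########
   ,#♣,.. 
   ..@♣,. 
   ,,,,~~ 
   ####♣~ 
    ,,.,, 
          

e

##########
##########
##########
##########
  ,#♣,..  
  ..♣@,.  
  ,,,,~~  
  ####♣~  
   ,,.,,  
          

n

##########
##########
##########
##########
##########
  ,#♣@..  
  ..♣♣,.  
  ,,,,~~  
  ####♣~  
   ,,.,,  

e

##########
##########
##########
##########
##########
 ,#♣,@.,  
 ..♣♣,.#  
 ,,,,~~~  
 ####♣~   
  ,,.,,   

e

##########
##########
##########
##########
##########
,#♣,.@,♣  
..♣♣,.#♣  
,,,,~~~,  
####♣~    
 ,,.,,    

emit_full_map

,#♣,.@,♣
..♣♣,.#♣
,,,,~~~,
####♣~  
 ,,.,,  

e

##########
##########
##########
##########
##########
#♣,..@♣#  
.♣♣,.#♣,  
,,,~~~,,  
###♣~     
,,.,,     

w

##########
##########
##########
##########
##########
,#♣,.@,♣# 
..♣♣,.#♣, 
,,,,~~~,, 
####♣~    
 ,,.,,    

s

##########
##########
##########
##########
,#♣,..,♣# 
..♣♣,@#♣, 
,,,,~~~,, 
####♣~♣,  
 ,,.,,    
          

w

##########
##########
##########
##########
 ,#♣,..,♣#
 ..♣♣@.#♣,
 ,,,,~~~,,
 ####♣~♣, 
  ,,.,,   
          

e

##########
##########
##########
##########
,#♣,..,♣# 
..♣♣,@#♣, 
,,,,~~~,, 
####♣~♣,  
 ,,.,,    
          

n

##########
##########
##########
##########
##########
,#♣,.@,♣# 
..♣♣,.#♣, 
,,,,~~~,, 
####♣~♣,  
 ,,.,,    


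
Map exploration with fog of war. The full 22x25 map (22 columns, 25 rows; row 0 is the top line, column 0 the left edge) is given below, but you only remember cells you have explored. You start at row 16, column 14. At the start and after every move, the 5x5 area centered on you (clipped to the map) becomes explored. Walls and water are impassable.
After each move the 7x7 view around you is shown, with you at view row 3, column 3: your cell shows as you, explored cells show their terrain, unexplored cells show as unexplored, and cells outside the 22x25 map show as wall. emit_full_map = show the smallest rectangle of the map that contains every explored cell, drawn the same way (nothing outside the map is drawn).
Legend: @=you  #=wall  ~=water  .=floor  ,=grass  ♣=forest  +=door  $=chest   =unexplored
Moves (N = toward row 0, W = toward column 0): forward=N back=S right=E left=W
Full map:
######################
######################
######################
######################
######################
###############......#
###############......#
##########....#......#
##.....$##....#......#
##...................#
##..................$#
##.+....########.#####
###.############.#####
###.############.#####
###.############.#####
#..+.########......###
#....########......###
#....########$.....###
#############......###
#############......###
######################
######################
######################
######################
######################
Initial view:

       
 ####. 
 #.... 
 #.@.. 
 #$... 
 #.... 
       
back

 ####. 
 #.... 
 #.... 
 #$@.. 
 #.... 
 #.... 
       

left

  ####.
 ##....
 ##....
 ##@...
 ##....
 ##....
       

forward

       
 #####.
 ##....
 ##@...
 ##$...
 ##....
 ##....

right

       
#####. 
##.... 
##.@.. 
##$... 
##.... 
##.... 

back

#####. 
##.... 
##.... 
##$@.. 
##.... 
##.... 
       

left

 #####.
 ##....
 ##....
 ##@...
 ##....
 ##....
       

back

 ##....
 ##....
 ##$...
 ##@...
 ##....
 ##### 
       

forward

 #####.
 ##....
 ##....
 ##@...
 ##....
 ##....
 ##### 

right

#####. 
##.... 
##.... 
##$@.. 
##.... 
##.... 
#####  

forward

       
#####. 
##.... 
##.@.. 
##$... 
##.... 
##.... 

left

       
 #####.
 ##....
 ##@...
 ##$...
 ##....
 ##....

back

 #####.
 ##....
 ##....
 ##@...
 ##....
 ##....
 ##### 

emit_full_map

#####.
##....
##....
##@...
##....
##....
##### 

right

#####. 
##.... 
##.... 
##$@.. 
##.... 
##.... 
#####  

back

##.... 
##.... 
##$... 
##.@.. 
##.... 
###### 
       

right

#....  
#..... 
#$.... 
#..@.. 
#..... 
###### 
       

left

##.... 
##.....
##$....
##.@...
##.....
#######
       

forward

#####. 
##.... 
##.....
##$@...
##.....
##.....
#######

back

##.... 
##.....
##$....
##.@...
##.....
#######
       

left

 ##....
 ##....
 ##$...
 ##@...
 ##....
 ######
       

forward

 #####.
 ##....
 ##....
 ##@...
 ##....
 ##....
 ######


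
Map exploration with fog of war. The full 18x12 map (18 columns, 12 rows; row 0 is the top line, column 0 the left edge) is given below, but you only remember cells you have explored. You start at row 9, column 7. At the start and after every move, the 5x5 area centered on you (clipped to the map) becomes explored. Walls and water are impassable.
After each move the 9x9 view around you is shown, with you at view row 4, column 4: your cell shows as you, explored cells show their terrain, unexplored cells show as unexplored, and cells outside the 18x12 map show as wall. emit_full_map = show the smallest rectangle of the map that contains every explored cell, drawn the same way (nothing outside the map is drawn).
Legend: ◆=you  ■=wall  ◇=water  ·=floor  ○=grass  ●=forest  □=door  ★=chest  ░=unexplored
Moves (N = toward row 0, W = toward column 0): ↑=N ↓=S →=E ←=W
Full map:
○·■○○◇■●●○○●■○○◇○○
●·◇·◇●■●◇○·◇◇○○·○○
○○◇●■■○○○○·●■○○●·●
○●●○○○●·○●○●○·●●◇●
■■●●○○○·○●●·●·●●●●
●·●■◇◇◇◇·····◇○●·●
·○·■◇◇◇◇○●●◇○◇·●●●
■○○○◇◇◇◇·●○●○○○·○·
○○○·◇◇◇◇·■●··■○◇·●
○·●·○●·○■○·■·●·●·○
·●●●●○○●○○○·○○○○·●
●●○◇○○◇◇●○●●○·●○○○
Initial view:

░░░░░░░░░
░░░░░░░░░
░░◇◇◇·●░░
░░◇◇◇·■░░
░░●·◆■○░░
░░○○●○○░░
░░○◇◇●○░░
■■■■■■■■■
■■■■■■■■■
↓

░░░░░░░░░
░░◇◇◇·●░░
░░◇◇◇·■░░
░░●·○■○░░
░░○○◆○○░░
░░○◇◇●○░░
■■■■■■■■■
■■■■■■■■■
■■■■■■■■■

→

░░░░░░░░░
░◇◇◇·●░░░
░◇◇◇·■●░░
░●·○■○·░░
░○○●◆○○░░
░○◇◇●○●░░
■■■■■■■■■
■■■■■■■■■
■■■■■■■■■

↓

░◇◇◇·●░░░
░◇◇◇·■●░░
░●·○■○·░░
░○○●○○○░░
░○◇◇◆○●░░
■■■■■■■■■
■■■■■■■■■
■■■■■■■■■
■■■■■■■■■

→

◇◇◇·●░░░░
◇◇◇·■●░░░
●·○■○·■░░
○○●○○○·░░
○◇◇●◆●●░░
■■■■■■■■■
■■■■■■■■■
■■■■■■■■■
■■■■■■■■■

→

◇◇·●░░░░░
◇◇·■●░░░░
·○■○·■·░░
○●○○○·○░░
◇◇●○◆●○░░
■■■■■■■■■
■■■■■■■■■
■■■■■■■■■
■■■■■■■■■

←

◇◇◇·●░░░░
◇◇◇·■●░░░
●·○■○·■·░
○○●○○○·○░
○◇◇●◆●●○░
■■■■■■■■■
■■■■■■■■■
■■■■■■■■■
■■■■■■■■■

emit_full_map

◇◇◇·●░░░
◇◇◇·■●░░
●·○■○·■·
○○●○○○·○
○◇◇●◆●●○

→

◇◇·●░░░░░
◇◇·■●░░░░
·○■○·■·░░
○●○○○·○░░
◇◇●○◆●○░░
■■■■■■■■■
■■■■■■■■■
■■■■■■■■■
■■■■■■■■■

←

◇◇◇·●░░░░
◇◇◇·■●░░░
●·○■○·■·░
○○●○○○·○░
○◇◇●◆●●○░
■■■■■■■■■
■■■■■■■■■
■■■■■■■■■
■■■■■■■■■


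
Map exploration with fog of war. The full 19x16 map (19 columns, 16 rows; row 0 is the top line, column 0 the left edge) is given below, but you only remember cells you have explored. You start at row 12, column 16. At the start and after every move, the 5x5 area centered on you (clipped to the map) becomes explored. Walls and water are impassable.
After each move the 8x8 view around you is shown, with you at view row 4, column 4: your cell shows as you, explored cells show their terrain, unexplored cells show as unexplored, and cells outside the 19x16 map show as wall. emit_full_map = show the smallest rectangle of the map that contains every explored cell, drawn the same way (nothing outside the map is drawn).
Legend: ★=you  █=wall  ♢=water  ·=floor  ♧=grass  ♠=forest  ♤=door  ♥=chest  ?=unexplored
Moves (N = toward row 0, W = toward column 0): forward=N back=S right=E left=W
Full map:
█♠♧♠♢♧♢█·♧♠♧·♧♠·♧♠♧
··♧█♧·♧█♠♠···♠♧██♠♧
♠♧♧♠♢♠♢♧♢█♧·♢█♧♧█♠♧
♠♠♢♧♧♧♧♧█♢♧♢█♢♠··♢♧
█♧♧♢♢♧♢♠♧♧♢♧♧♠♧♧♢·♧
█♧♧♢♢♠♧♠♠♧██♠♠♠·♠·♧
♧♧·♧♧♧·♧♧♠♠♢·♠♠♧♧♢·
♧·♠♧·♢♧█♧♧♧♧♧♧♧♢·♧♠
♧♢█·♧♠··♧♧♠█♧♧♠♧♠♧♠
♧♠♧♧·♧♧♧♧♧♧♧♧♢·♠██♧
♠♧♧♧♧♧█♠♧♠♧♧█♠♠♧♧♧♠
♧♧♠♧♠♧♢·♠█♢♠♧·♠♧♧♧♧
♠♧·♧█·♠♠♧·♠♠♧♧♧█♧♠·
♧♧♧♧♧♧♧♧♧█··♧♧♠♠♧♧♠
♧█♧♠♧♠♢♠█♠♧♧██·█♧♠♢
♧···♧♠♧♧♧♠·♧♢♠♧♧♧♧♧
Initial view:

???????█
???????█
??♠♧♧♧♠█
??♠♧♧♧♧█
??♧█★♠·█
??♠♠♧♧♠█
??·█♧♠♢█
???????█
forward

???????█
???????█
??·♠██♧█
??♠♧♧♧♠█
??♠♧★♧♧█
??♧█♧♠·█
??♠♠♧♧♠█
??·█♧♠♢█

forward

???????█
???????█
??♠♧♠♧♠█
??·♠██♧█
??♠♧★♧♠█
??♠♧♧♧♧█
??♧█♧♠·█
??♠♠♧♧♠█

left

????????
????????
??♧♠♧♠♧♠
??♢·♠██♧
??♠♠★♧♧♠
??·♠♧♧♧♧
??♧♧█♧♠·
???♠♠♧♧♠

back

????????
??♧♠♧♠♧♠
??♢·♠██♧
??♠♠♧♧♧♠
??·♠★♧♧♧
??♧♧█♧♠·
??♧♠♠♧♧♠
???·█♧♠♢

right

???????█
?♧♠♧♠♧♠█
?♢·♠██♧█
?♠♠♧♧♧♠█
?·♠♧★♧♧█
?♧♧█♧♠·█
?♧♠♠♧♧♠█
??·█♧♠♢█

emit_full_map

♧♠♧♠♧♠
♢·♠██♧
♠♠♧♧♧♠
·♠♧★♧♧
♧♧█♧♠·
♧♠♠♧♧♠
?·█♧♠♢

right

??????██
♧♠♧♠♧♠██
♢·♠██♧██
♠♠♧♧♧♠██
·♠♧♧★♧██
♧♧█♧♠·██
♧♠♠♧♧♠██
?·█♧♠♢██

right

?????███
♠♧♠♧♠███
·♠██♧███
♠♧♧♧♠███
♠♧♧♧★███
♧█♧♠·███
♠♠♧♧♠███
·█♧♠♢███

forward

?????███
?????███
♠♧♠♧♠███
·♠██♧███
♠♧♧♧★███
♠♧♧♧♧███
♧█♧♠·███
♠♠♧♧♠███

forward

?????███
?????███
??·♧♠███
♠♧♠♧♠███
·♠██★███
♠♧♧♧♠███
♠♧♧♧♧███
♧█♧♠·███

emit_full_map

???·♧♠
♧♠♧♠♧♠
♢·♠██★
♠♠♧♧♧♠
·♠♧♧♧♧
♧♧█♧♠·
♧♠♠♧♧♠
?·█♧♠♢

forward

?????███
?????███
??♧♢·███
??·♧♠███
♠♧♠♧★███
·♠██♧███
♠♧♧♧♠███
♠♧♧♧♧███

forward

?????███
?????███
??♠·♧███
??♧♢·███
??·♧★███
♠♧♠♧♠███
·♠██♧███
♠♧♧♧♠███

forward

?????███
?????███
??♢·♧███
??♠·♧███
??♧♢★███
??·♧♠███
♠♧♠♧♠███
·♠██♧███

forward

?????███
?????███
??·♢♧███
??♢·♧███
??♠·★███
??♧♢·███
??·♧♠███
♠♧♠♧♠███

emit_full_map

???·♢♧
???♢·♧
???♠·★
???♧♢·
???·♧♠
♧♠♧♠♧♠
♢·♠██♧
♠♠♧♧♧♠
·♠♧♧♧♧
♧♧█♧♠·
♧♠♠♧♧♠
?·█♧♠♢

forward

?????███
?????███
??█♠♧███
??·♢♧███
??♢·★███
??♠·♧███
??♧♢·███
??·♧♠███

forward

████████
?????███
??█♠♧███
??█♠♧███
??·♢★███
??♢·♧███
??♠·♧███
??♧♢·███

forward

████████
████████
??♧♠♧███
??█♠♧███
??█♠★███
??·♢♧███
??♢·♧███
??♠·♧███

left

████████
████████
??·♧♠♧██
??██♠♧██
??♧█★♧██
??··♢♧██
??♧♢·♧██
???♠·♧██

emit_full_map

??·♧♠♧
??██♠♧
??♧█★♧
??··♢♧
??♧♢·♧
???♠·♧
???♧♢·
???·♧♠
♧♠♧♠♧♠
♢·♠██♧
♠♠♧♧♧♠
·♠♧♧♧♧
♧♧█♧♠·
♧♠♠♧♧♠
?·█♧♠♢


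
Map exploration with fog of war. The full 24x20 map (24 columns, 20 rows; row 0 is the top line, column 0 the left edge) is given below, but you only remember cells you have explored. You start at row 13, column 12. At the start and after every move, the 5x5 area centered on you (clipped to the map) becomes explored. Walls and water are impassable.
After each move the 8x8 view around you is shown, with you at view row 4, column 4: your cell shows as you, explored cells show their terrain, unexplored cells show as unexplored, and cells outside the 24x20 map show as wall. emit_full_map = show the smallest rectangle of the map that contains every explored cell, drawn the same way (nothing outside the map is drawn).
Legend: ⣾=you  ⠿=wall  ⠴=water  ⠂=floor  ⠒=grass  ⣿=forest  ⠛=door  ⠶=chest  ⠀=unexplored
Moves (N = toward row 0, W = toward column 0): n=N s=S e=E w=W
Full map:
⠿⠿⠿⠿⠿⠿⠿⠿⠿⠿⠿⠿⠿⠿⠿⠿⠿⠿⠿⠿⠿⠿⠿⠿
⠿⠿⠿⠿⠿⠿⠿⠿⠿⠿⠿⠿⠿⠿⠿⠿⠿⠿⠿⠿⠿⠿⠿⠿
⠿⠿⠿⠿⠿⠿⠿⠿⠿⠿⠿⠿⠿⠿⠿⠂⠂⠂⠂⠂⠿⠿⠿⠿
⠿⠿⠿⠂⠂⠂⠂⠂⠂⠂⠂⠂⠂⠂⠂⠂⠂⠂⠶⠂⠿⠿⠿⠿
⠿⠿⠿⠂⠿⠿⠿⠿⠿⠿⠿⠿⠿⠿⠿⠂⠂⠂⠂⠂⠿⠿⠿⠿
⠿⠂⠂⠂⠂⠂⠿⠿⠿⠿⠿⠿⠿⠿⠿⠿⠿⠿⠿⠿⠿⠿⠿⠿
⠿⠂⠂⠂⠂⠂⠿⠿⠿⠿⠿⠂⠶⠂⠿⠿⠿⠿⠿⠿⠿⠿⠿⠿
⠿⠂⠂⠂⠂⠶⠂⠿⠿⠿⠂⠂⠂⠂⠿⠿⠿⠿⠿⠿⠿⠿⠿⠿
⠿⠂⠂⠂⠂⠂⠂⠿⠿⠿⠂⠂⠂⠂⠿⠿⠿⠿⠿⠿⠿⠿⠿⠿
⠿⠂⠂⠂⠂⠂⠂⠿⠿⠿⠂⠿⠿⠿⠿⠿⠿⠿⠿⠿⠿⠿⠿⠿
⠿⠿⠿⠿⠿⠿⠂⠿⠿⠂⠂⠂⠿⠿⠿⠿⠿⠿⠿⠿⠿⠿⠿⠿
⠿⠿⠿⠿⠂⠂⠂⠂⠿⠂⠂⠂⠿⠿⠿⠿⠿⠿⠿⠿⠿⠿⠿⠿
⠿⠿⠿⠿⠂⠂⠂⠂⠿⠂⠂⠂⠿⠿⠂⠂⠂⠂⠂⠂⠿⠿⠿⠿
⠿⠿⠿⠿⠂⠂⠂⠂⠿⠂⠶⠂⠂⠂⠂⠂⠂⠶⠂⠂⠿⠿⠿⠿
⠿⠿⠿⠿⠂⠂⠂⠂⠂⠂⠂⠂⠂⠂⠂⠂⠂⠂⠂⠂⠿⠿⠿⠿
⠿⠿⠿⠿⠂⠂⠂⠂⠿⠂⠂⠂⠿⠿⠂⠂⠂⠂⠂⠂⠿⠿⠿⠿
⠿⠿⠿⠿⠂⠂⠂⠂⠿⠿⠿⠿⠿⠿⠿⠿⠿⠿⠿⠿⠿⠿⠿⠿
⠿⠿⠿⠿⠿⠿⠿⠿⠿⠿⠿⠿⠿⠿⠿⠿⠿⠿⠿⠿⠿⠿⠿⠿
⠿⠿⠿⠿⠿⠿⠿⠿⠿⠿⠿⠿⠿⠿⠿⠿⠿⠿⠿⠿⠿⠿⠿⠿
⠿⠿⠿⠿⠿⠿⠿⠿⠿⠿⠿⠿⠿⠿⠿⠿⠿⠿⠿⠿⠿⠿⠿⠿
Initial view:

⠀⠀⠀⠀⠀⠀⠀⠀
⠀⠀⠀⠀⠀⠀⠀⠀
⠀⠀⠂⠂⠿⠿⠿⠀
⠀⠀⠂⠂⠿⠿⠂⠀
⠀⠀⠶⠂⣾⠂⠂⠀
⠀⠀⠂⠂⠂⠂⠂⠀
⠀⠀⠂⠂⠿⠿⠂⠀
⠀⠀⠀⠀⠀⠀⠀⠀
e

⠀⠀⠀⠀⠀⠀⠀⠀
⠀⠀⠀⠀⠀⠀⠀⠀
⠀⠂⠂⠿⠿⠿⠿⠀
⠀⠂⠂⠿⠿⠂⠂⠀
⠀⠶⠂⠂⣾⠂⠂⠀
⠀⠂⠂⠂⠂⠂⠂⠀
⠀⠂⠂⠿⠿⠂⠂⠀
⠀⠀⠀⠀⠀⠀⠀⠀

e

⠀⠀⠀⠀⠀⠀⠀⠀
⠀⠀⠀⠀⠀⠀⠀⠀
⠂⠂⠿⠿⠿⠿⠿⠀
⠂⠂⠿⠿⠂⠂⠂⠀
⠶⠂⠂⠂⣾⠂⠂⠀
⠂⠂⠂⠂⠂⠂⠂⠀
⠂⠂⠿⠿⠂⠂⠂⠀
⠀⠀⠀⠀⠀⠀⠀⠀

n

⠀⠀⠀⠀⠀⠀⠀⠀
⠀⠀⠀⠀⠀⠀⠀⠀
⠀⠀⠿⠿⠿⠿⠿⠀
⠂⠂⠿⠿⠿⠿⠿⠀
⠂⠂⠿⠿⣾⠂⠂⠀
⠶⠂⠂⠂⠂⠂⠂⠀
⠂⠂⠂⠂⠂⠂⠂⠀
⠂⠂⠿⠿⠂⠂⠂⠀

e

⠀⠀⠀⠀⠀⠀⠀⠀
⠀⠀⠀⠀⠀⠀⠀⠀
⠀⠿⠿⠿⠿⠿⠿⠀
⠂⠿⠿⠿⠿⠿⠿⠀
⠂⠿⠿⠂⣾⠂⠂⠀
⠂⠂⠂⠂⠂⠂⠶⠀
⠂⠂⠂⠂⠂⠂⠂⠀
⠂⠿⠿⠂⠂⠂⠀⠀

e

⠀⠀⠀⠀⠀⠀⠀⠀
⠀⠀⠀⠀⠀⠀⠀⠀
⠿⠿⠿⠿⠿⠿⠿⠀
⠿⠿⠿⠿⠿⠿⠿⠀
⠿⠿⠂⠂⣾⠂⠂⠀
⠂⠂⠂⠂⠂⠶⠂⠀
⠂⠂⠂⠂⠂⠂⠂⠀
⠿⠿⠂⠂⠂⠀⠀⠀

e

⠀⠀⠀⠀⠀⠀⠀⠀
⠀⠀⠀⠀⠀⠀⠀⠀
⠿⠿⠿⠿⠿⠿⠿⠀
⠿⠿⠿⠿⠿⠿⠿⠀
⠿⠂⠂⠂⣾⠂⠂⠀
⠂⠂⠂⠂⠶⠂⠂⠀
⠂⠂⠂⠂⠂⠂⠂⠀
⠿⠂⠂⠂⠀⠀⠀⠀

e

⠀⠀⠀⠀⠀⠀⠀⠀
⠀⠀⠀⠀⠀⠀⠀⠀
⠿⠿⠿⠿⠿⠿⠿⠀
⠿⠿⠿⠿⠿⠿⠿⠀
⠂⠂⠂⠂⣾⠂⠿⠀
⠂⠂⠂⠶⠂⠂⠿⠀
⠂⠂⠂⠂⠂⠂⠿⠀
⠂⠂⠂⠀⠀⠀⠀⠀

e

⠀⠀⠀⠀⠀⠀⠀⠀
⠀⠀⠀⠀⠀⠀⠀⠀
⠿⠿⠿⠿⠿⠿⠿⠀
⠿⠿⠿⠿⠿⠿⠿⠀
⠂⠂⠂⠂⣾⠿⠿⠀
⠂⠂⠶⠂⠂⠿⠿⠀
⠂⠂⠂⠂⠂⠿⠿⠀
⠂⠂⠀⠀⠀⠀⠀⠀

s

⠀⠀⠀⠀⠀⠀⠀⠀
⠿⠿⠿⠿⠿⠿⠿⠀
⠿⠿⠿⠿⠿⠿⠿⠀
⠂⠂⠂⠂⠂⠿⠿⠀
⠂⠂⠶⠂⣾⠿⠿⠀
⠂⠂⠂⠂⠂⠿⠿⠀
⠂⠂⠂⠂⠂⠿⠿⠀
⠀⠀⠀⠀⠀⠀⠀⠀

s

⠿⠿⠿⠿⠿⠿⠿⠀
⠿⠿⠿⠿⠿⠿⠿⠀
⠂⠂⠂⠂⠂⠿⠿⠀
⠂⠂⠶⠂⠂⠿⠿⠀
⠂⠂⠂⠂⣾⠿⠿⠀
⠂⠂⠂⠂⠂⠿⠿⠀
⠀⠀⠿⠿⠿⠿⠿⠀
⠀⠀⠀⠀⠀⠀⠀⠀

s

⠿⠿⠿⠿⠿⠿⠿⠀
⠂⠂⠂⠂⠂⠿⠿⠀
⠂⠂⠶⠂⠂⠿⠿⠀
⠂⠂⠂⠂⠂⠿⠿⠀
⠂⠂⠂⠂⣾⠿⠿⠀
⠀⠀⠿⠿⠿⠿⠿⠀
⠀⠀⠿⠿⠿⠿⠿⠀
⠀⠀⠀⠀⠀⠀⠀⠀

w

⠿⠿⠿⠿⠿⠿⠿⠿
⠂⠂⠂⠂⠂⠂⠿⠿
⠂⠂⠂⠶⠂⠂⠿⠿
⠂⠂⠂⠂⠂⠂⠿⠿
⠂⠂⠂⠂⣾⠂⠿⠿
⠀⠀⠿⠿⠿⠿⠿⠿
⠀⠀⠿⠿⠿⠿⠿⠿
⠀⠀⠀⠀⠀⠀⠀⠀

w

⠿⠿⠿⠿⠿⠿⠿⠿
⠿⠂⠂⠂⠂⠂⠂⠿
⠂⠂⠂⠂⠶⠂⠂⠿
⠂⠂⠂⠂⠂⠂⠂⠿
⠿⠂⠂⠂⣾⠂⠂⠿
⠀⠀⠿⠿⠿⠿⠿⠿
⠀⠀⠿⠿⠿⠿⠿⠿
⠀⠀⠀⠀⠀⠀⠀⠀

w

⠿⠿⠿⠿⠿⠿⠿⠿
⠿⠿⠂⠂⠂⠂⠂⠂
⠂⠂⠂⠂⠂⠶⠂⠂
⠂⠂⠂⠂⠂⠂⠂⠂
⠿⠿⠂⠂⣾⠂⠂⠂
⠀⠀⠿⠿⠿⠿⠿⠿
⠀⠀⠿⠿⠿⠿⠿⠿
⠀⠀⠀⠀⠀⠀⠀⠀

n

⠿⠿⠿⠿⠿⠿⠿⠿
⠿⠿⠿⠿⠿⠿⠿⠿
⠿⠿⠂⠂⠂⠂⠂⠂
⠂⠂⠂⠂⠂⠶⠂⠂
⠂⠂⠂⠂⣾⠂⠂⠂
⠿⠿⠂⠂⠂⠂⠂⠂
⠀⠀⠿⠿⠿⠿⠿⠿
⠀⠀⠿⠿⠿⠿⠿⠿

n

⠀⠀⠀⠀⠀⠀⠀⠀
⠿⠿⠿⠿⠿⠿⠿⠿
⠿⠿⠿⠿⠿⠿⠿⠿
⠿⠿⠂⠂⠂⠂⠂⠂
⠂⠂⠂⠂⣾⠶⠂⠂
⠂⠂⠂⠂⠂⠂⠂⠂
⠿⠿⠂⠂⠂⠂⠂⠂
⠀⠀⠿⠿⠿⠿⠿⠿

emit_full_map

⠀⠀⠿⠿⠿⠿⠿⠿⠿⠿⠿⠿
⠂⠂⠿⠿⠿⠿⠿⠿⠿⠿⠿⠿
⠂⠂⠿⠿⠂⠂⠂⠂⠂⠂⠿⠿
⠶⠂⠂⠂⠂⠂⣾⠶⠂⠂⠿⠿
⠂⠂⠂⠂⠂⠂⠂⠂⠂⠂⠿⠿
⠂⠂⠿⠿⠂⠂⠂⠂⠂⠂⠿⠿
⠀⠀⠀⠀⠿⠿⠿⠿⠿⠿⠿⠿
⠀⠀⠀⠀⠿⠿⠿⠿⠿⠿⠿⠿

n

⠀⠀⠀⠀⠀⠀⠀⠀
⠀⠀⠀⠀⠀⠀⠀⠀
⠿⠿⠿⠿⠿⠿⠿⠿
⠿⠿⠿⠿⠿⠿⠿⠿
⠿⠿⠂⠂⣾⠂⠂⠂
⠂⠂⠂⠂⠂⠶⠂⠂
⠂⠂⠂⠂⠂⠂⠂⠂
⠿⠿⠂⠂⠂⠂⠂⠂

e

⠀⠀⠀⠀⠀⠀⠀⠀
⠀⠀⠀⠀⠀⠀⠀⠀
⠿⠿⠿⠿⠿⠿⠿⠿
⠿⠿⠿⠿⠿⠿⠿⠿
⠿⠂⠂⠂⣾⠂⠂⠿
⠂⠂⠂⠂⠶⠂⠂⠿
⠂⠂⠂⠂⠂⠂⠂⠿
⠿⠂⠂⠂⠂⠂⠂⠿

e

⠀⠀⠀⠀⠀⠀⠀⠀
⠀⠀⠀⠀⠀⠀⠀⠀
⠿⠿⠿⠿⠿⠿⠿⠿
⠿⠿⠿⠿⠿⠿⠿⠿
⠂⠂⠂⠂⣾⠂⠿⠿
⠂⠂⠂⠶⠂⠂⠿⠿
⠂⠂⠂⠂⠂⠂⠿⠿
⠂⠂⠂⠂⠂⠂⠿⠿

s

⠀⠀⠀⠀⠀⠀⠀⠀
⠿⠿⠿⠿⠿⠿⠿⠿
⠿⠿⠿⠿⠿⠿⠿⠿
⠂⠂⠂⠂⠂⠂⠿⠿
⠂⠂⠂⠶⣾⠂⠿⠿
⠂⠂⠂⠂⠂⠂⠿⠿
⠂⠂⠂⠂⠂⠂⠿⠿
⠿⠿⠿⠿⠿⠿⠿⠿

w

⠀⠀⠀⠀⠀⠀⠀⠀
⠿⠿⠿⠿⠿⠿⠿⠿
⠿⠿⠿⠿⠿⠿⠿⠿
⠿⠂⠂⠂⠂⠂⠂⠿
⠂⠂⠂⠂⣾⠂⠂⠿
⠂⠂⠂⠂⠂⠂⠂⠿
⠿⠂⠂⠂⠂⠂⠂⠿
⠀⠿⠿⠿⠿⠿⠿⠿

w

⠀⠀⠀⠀⠀⠀⠀⠀
⠿⠿⠿⠿⠿⠿⠿⠿
⠿⠿⠿⠿⠿⠿⠿⠿
⠿⠿⠂⠂⠂⠂⠂⠂
⠂⠂⠂⠂⣾⠶⠂⠂
⠂⠂⠂⠂⠂⠂⠂⠂
⠿⠿⠂⠂⠂⠂⠂⠂
⠀⠀⠿⠿⠿⠿⠿⠿

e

⠀⠀⠀⠀⠀⠀⠀⠀
⠿⠿⠿⠿⠿⠿⠿⠿
⠿⠿⠿⠿⠿⠿⠿⠿
⠿⠂⠂⠂⠂⠂⠂⠿
⠂⠂⠂⠂⣾⠂⠂⠿
⠂⠂⠂⠂⠂⠂⠂⠿
⠿⠂⠂⠂⠂⠂⠂⠿
⠀⠿⠿⠿⠿⠿⠿⠿


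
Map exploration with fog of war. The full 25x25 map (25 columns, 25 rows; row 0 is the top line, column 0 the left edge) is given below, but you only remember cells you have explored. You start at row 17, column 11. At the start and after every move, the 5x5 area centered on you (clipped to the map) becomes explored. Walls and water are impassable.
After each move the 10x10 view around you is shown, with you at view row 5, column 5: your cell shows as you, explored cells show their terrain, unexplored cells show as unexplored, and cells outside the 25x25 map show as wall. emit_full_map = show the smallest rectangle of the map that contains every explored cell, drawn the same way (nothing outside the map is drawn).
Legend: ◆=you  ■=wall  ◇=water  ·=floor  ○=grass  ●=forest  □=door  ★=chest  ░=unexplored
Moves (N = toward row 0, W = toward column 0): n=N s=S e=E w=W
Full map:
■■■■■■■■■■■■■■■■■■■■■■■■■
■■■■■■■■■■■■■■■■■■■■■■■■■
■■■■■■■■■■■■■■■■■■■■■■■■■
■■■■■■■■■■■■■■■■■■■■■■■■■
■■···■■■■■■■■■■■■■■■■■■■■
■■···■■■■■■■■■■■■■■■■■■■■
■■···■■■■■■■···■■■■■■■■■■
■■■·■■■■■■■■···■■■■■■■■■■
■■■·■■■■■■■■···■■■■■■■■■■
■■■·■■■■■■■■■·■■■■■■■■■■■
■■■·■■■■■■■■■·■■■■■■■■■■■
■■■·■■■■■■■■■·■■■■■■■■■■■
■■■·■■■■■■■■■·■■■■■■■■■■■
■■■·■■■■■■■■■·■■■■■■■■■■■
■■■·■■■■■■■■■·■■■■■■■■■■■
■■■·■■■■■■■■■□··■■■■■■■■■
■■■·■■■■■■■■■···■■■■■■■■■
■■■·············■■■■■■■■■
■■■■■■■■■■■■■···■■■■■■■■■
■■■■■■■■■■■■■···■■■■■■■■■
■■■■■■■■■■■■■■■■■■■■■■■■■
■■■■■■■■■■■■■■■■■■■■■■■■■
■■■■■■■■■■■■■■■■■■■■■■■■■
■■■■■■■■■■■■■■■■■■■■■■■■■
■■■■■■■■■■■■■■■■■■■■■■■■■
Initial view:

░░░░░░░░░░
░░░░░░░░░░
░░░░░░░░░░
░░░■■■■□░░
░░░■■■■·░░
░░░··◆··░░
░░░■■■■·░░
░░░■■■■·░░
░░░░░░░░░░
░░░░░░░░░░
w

░░░░░░░░░░
░░░░░░░░░░
░░░░░░░░░░
░░░■■■■■□░
░░░■■■■■·░
░░░··◆···░
░░░■■■■■·░
░░░■■■■■·░
░░░░░░░░░░
░░░░░░░░░░

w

░░░░░░░░░░
░░░░░░░░░░
░░░░░░░░░░
░░░■■■■■■□
░░░■■■■■■·
░░░··◆····
░░░■■■■■■·
░░░■■■■■■·
░░░░░░░░░░
░░░░░░░░░░

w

░░░░░░░░░░
░░░░░░░░░░
░░░░░░░░░░
░░░■■■■■■■
░░░■■■■■■■
░░░··◆····
░░░■■■■■■■
░░░■■■■■■■
░░░░░░░░░░
░░░░░░░░░░

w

░░░░░░░░░░
░░░░░░░░░░
░░░░░░░░░░
░░░■■■■■■■
░░░■■■■■■■
░░░··◆····
░░░■■■■■■■
░░░■■■■■■■
░░░░░░░░░░
░░░░░░░░░░


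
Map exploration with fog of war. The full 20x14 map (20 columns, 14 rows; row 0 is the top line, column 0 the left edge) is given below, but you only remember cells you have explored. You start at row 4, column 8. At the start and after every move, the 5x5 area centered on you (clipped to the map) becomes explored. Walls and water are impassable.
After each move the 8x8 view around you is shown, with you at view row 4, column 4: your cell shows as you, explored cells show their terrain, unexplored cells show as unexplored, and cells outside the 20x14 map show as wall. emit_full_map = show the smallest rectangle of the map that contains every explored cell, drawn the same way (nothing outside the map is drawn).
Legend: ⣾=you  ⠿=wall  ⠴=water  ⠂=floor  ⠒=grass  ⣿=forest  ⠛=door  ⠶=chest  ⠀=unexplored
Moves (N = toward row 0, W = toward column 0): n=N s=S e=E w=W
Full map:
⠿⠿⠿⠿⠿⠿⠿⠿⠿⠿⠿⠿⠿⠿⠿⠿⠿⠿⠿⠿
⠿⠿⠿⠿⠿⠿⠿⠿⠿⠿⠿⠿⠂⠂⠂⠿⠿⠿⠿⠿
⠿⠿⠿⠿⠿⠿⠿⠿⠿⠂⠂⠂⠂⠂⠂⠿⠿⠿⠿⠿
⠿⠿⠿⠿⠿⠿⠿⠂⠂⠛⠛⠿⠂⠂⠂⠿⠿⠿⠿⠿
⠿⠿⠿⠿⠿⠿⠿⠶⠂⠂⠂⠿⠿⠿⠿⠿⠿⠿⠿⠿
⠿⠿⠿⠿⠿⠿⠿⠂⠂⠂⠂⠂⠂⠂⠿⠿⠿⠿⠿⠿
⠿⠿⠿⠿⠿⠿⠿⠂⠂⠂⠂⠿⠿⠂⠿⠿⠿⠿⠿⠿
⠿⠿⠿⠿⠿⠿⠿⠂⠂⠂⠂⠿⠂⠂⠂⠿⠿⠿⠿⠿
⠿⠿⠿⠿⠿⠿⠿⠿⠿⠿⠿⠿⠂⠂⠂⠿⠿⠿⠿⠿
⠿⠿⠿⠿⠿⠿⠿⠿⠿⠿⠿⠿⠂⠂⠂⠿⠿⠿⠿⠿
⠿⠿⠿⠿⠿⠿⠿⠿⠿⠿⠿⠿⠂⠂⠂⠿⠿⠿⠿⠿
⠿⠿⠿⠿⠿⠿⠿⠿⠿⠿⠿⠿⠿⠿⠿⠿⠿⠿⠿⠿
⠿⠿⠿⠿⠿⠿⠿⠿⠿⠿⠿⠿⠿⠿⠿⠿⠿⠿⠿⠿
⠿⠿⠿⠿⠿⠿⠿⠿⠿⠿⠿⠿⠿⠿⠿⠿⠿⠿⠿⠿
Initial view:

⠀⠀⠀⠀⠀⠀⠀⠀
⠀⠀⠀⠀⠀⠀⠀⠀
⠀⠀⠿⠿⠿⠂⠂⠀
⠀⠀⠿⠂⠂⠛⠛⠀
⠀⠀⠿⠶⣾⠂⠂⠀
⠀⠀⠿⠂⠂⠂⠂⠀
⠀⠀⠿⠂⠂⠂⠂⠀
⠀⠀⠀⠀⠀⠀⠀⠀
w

⠀⠀⠀⠀⠀⠀⠀⠀
⠀⠀⠀⠀⠀⠀⠀⠀
⠀⠀⠿⠿⠿⠿⠂⠂
⠀⠀⠿⠿⠂⠂⠛⠛
⠀⠀⠿⠿⣾⠂⠂⠂
⠀⠀⠿⠿⠂⠂⠂⠂
⠀⠀⠿⠿⠂⠂⠂⠂
⠀⠀⠀⠀⠀⠀⠀⠀

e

⠀⠀⠀⠀⠀⠀⠀⠀
⠀⠀⠀⠀⠀⠀⠀⠀
⠀⠿⠿⠿⠿⠂⠂⠀
⠀⠿⠿⠂⠂⠛⠛⠀
⠀⠿⠿⠶⣾⠂⠂⠀
⠀⠿⠿⠂⠂⠂⠂⠀
⠀⠿⠿⠂⠂⠂⠂⠀
⠀⠀⠀⠀⠀⠀⠀⠀

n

⠿⠿⠿⠿⠿⠿⠿⠿
⠀⠀⠀⠀⠀⠀⠀⠀
⠀⠀⠿⠿⠿⠿⠿⠀
⠀⠿⠿⠿⠿⠂⠂⠀
⠀⠿⠿⠂⣾⠛⠛⠀
⠀⠿⠿⠶⠂⠂⠂⠀
⠀⠿⠿⠂⠂⠂⠂⠀
⠀⠿⠿⠂⠂⠂⠂⠀

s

⠀⠀⠀⠀⠀⠀⠀⠀
⠀⠀⠿⠿⠿⠿⠿⠀
⠀⠿⠿⠿⠿⠂⠂⠀
⠀⠿⠿⠂⠂⠛⠛⠀
⠀⠿⠿⠶⣾⠂⠂⠀
⠀⠿⠿⠂⠂⠂⠂⠀
⠀⠿⠿⠂⠂⠂⠂⠀
⠀⠀⠀⠀⠀⠀⠀⠀

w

⠀⠀⠀⠀⠀⠀⠀⠀
⠀⠀⠀⠿⠿⠿⠿⠿
⠀⠀⠿⠿⠿⠿⠂⠂
⠀⠀⠿⠿⠂⠂⠛⠛
⠀⠀⠿⠿⣾⠂⠂⠂
⠀⠀⠿⠿⠂⠂⠂⠂
⠀⠀⠿⠿⠂⠂⠂⠂
⠀⠀⠀⠀⠀⠀⠀⠀

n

⠿⠿⠿⠿⠿⠿⠿⠿
⠀⠀⠀⠀⠀⠀⠀⠀
⠀⠀⠿⠿⠿⠿⠿⠿
⠀⠀⠿⠿⠿⠿⠂⠂
⠀⠀⠿⠿⣾⠂⠛⠛
⠀⠀⠿⠿⠶⠂⠂⠂
⠀⠀⠿⠿⠂⠂⠂⠂
⠀⠀⠿⠿⠂⠂⠂⠂

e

⠿⠿⠿⠿⠿⠿⠿⠿
⠀⠀⠀⠀⠀⠀⠀⠀
⠀⠿⠿⠿⠿⠿⠿⠀
⠀⠿⠿⠿⠿⠂⠂⠀
⠀⠿⠿⠂⣾⠛⠛⠀
⠀⠿⠿⠶⠂⠂⠂⠀
⠀⠿⠿⠂⠂⠂⠂⠀
⠀⠿⠿⠂⠂⠂⠂⠀

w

⠿⠿⠿⠿⠿⠿⠿⠿
⠀⠀⠀⠀⠀⠀⠀⠀
⠀⠀⠿⠿⠿⠿⠿⠿
⠀⠀⠿⠿⠿⠿⠂⠂
⠀⠀⠿⠿⣾⠂⠛⠛
⠀⠀⠿⠿⠶⠂⠂⠂
⠀⠀⠿⠿⠂⠂⠂⠂
⠀⠀⠿⠿⠂⠂⠂⠂

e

⠿⠿⠿⠿⠿⠿⠿⠿
⠀⠀⠀⠀⠀⠀⠀⠀
⠀⠿⠿⠿⠿⠿⠿⠀
⠀⠿⠿⠿⠿⠂⠂⠀
⠀⠿⠿⠂⣾⠛⠛⠀
⠀⠿⠿⠶⠂⠂⠂⠀
⠀⠿⠿⠂⠂⠂⠂⠀
⠀⠿⠿⠂⠂⠂⠂⠀

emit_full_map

⠿⠿⠿⠿⠿⠿
⠿⠿⠿⠿⠂⠂
⠿⠿⠂⣾⠛⠛
⠿⠿⠶⠂⠂⠂
⠿⠿⠂⠂⠂⠂
⠿⠿⠂⠂⠂⠂

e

⠿⠿⠿⠿⠿⠿⠿⠿
⠀⠀⠀⠀⠀⠀⠀⠀
⠿⠿⠿⠿⠿⠿⠿⠀
⠿⠿⠿⠿⠂⠂⠂⠀
⠿⠿⠂⠂⣾⠛⠿⠀
⠿⠿⠶⠂⠂⠂⠿⠀
⠿⠿⠂⠂⠂⠂⠂⠀
⠿⠿⠂⠂⠂⠂⠀⠀

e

⠿⠿⠿⠿⠿⠿⠿⠿
⠀⠀⠀⠀⠀⠀⠀⠀
⠿⠿⠿⠿⠿⠿⠂⠀
⠿⠿⠿⠂⠂⠂⠂⠀
⠿⠂⠂⠛⣾⠿⠂⠀
⠿⠶⠂⠂⠂⠿⠿⠀
⠿⠂⠂⠂⠂⠂⠂⠀
⠿⠂⠂⠂⠂⠀⠀⠀

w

⠿⠿⠿⠿⠿⠿⠿⠿
⠀⠀⠀⠀⠀⠀⠀⠀
⠿⠿⠿⠿⠿⠿⠿⠂
⠿⠿⠿⠿⠂⠂⠂⠂
⠿⠿⠂⠂⣾⠛⠿⠂
⠿⠿⠶⠂⠂⠂⠿⠿
⠿⠿⠂⠂⠂⠂⠂⠂
⠿⠿⠂⠂⠂⠂⠀⠀

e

⠿⠿⠿⠿⠿⠿⠿⠿
⠀⠀⠀⠀⠀⠀⠀⠀
⠿⠿⠿⠿⠿⠿⠂⠀
⠿⠿⠿⠂⠂⠂⠂⠀
⠿⠂⠂⠛⣾⠿⠂⠀
⠿⠶⠂⠂⠂⠿⠿⠀
⠿⠂⠂⠂⠂⠂⠂⠀
⠿⠂⠂⠂⠂⠀⠀⠀

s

⠀⠀⠀⠀⠀⠀⠀⠀
⠿⠿⠿⠿⠿⠿⠂⠀
⠿⠿⠿⠂⠂⠂⠂⠀
⠿⠂⠂⠛⠛⠿⠂⠀
⠿⠶⠂⠂⣾⠿⠿⠀
⠿⠂⠂⠂⠂⠂⠂⠀
⠿⠂⠂⠂⠂⠿⠿⠀
⠀⠀⠀⠀⠀⠀⠀⠀

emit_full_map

⠿⠿⠿⠿⠿⠿⠿⠂
⠿⠿⠿⠿⠂⠂⠂⠂
⠿⠿⠂⠂⠛⠛⠿⠂
⠿⠿⠶⠂⠂⣾⠿⠿
⠿⠿⠂⠂⠂⠂⠂⠂
⠿⠿⠂⠂⠂⠂⠿⠿

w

⠀⠀⠀⠀⠀⠀⠀⠀
⠿⠿⠿⠿⠿⠿⠿⠂
⠿⠿⠿⠿⠂⠂⠂⠂
⠿⠿⠂⠂⠛⠛⠿⠂
⠿⠿⠶⠂⣾⠂⠿⠿
⠿⠿⠂⠂⠂⠂⠂⠂
⠿⠿⠂⠂⠂⠂⠿⠿
⠀⠀⠀⠀⠀⠀⠀⠀

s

⠿⠿⠿⠿⠿⠿⠿⠂
⠿⠿⠿⠿⠂⠂⠂⠂
⠿⠿⠂⠂⠛⠛⠿⠂
⠿⠿⠶⠂⠂⠂⠿⠿
⠿⠿⠂⠂⣾⠂⠂⠂
⠿⠿⠂⠂⠂⠂⠿⠿
⠀⠀⠂⠂⠂⠂⠿⠀
⠀⠀⠀⠀⠀⠀⠀⠀

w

⠀⠿⠿⠿⠿⠿⠿⠿
⠀⠿⠿⠿⠿⠂⠂⠂
⠀⠿⠿⠂⠂⠛⠛⠿
⠀⠿⠿⠶⠂⠂⠂⠿
⠀⠿⠿⠂⣾⠂⠂⠂
⠀⠿⠿⠂⠂⠂⠂⠿
⠀⠀⠿⠂⠂⠂⠂⠿
⠀⠀⠀⠀⠀⠀⠀⠀

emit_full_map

⠿⠿⠿⠿⠿⠿⠿⠂
⠿⠿⠿⠿⠂⠂⠂⠂
⠿⠿⠂⠂⠛⠛⠿⠂
⠿⠿⠶⠂⠂⠂⠿⠿
⠿⠿⠂⣾⠂⠂⠂⠂
⠿⠿⠂⠂⠂⠂⠿⠿
⠀⠿⠂⠂⠂⠂⠿⠀


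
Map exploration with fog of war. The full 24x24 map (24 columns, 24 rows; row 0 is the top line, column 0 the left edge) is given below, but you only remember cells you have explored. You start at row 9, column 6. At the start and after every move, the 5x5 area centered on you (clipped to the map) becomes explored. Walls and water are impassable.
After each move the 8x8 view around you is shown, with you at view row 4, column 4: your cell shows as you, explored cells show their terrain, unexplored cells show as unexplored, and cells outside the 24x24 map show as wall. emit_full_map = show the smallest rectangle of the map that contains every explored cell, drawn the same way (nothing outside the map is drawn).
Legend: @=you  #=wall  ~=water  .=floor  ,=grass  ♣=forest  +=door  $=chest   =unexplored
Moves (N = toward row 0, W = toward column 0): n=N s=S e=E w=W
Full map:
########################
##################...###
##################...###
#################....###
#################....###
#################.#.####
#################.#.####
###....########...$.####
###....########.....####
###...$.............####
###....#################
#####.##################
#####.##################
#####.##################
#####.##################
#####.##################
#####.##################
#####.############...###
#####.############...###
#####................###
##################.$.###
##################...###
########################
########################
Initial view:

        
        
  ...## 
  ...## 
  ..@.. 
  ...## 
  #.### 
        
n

        
        
  ##### 
  ...## 
  ..@## 
  ..$.. 
  ...## 
  #.### 

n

        
        
  ##### 
  ##### 
  ..@## 
  ...## 
  ..$.. 
  ...## 

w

        
        
  ######
  ######
  ..@.##
  ....##
  ...$..
   ...##

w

        
        
  ######
  ######
  #.@..#
  #....#
  #...$.
    ...#

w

#       
#       
# ######
# ######
# ##@...
# ##....
# ##...$
#    ...

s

#       
# ######
# ######
# ##....
# ##@...
# ##...$
# ##....
#    #.#

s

# ######
# ######
# ##....
# ##....
# ##@..$
# ##....
# ####.#
#       

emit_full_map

########
########
##....##
##....##
##@..$..
##....##
####.###

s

# ######
# ##....
# ##....
# ##...$
# ##@...
# ####.#
# ####. 
#       

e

 #######
 ##....#
 ##....#
 ##...$.
 ##.@..#
 ####.##
 ####.# 
        

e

########
##....##
##....##
##...$..
##..@.##
####.###
####.## 
        

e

####### 
#....## 
#....## 
#...$.. 
#...@## 
###.### 
###.### 
        

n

####### 
####### 
#....## 
#....## 
#...@.. 
#....## 
###.### 
###.### 

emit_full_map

########
########
##....##
##....##
##...@..
##....##
####.###
####.###

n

        
####### 
####### 
#....## 
#...@## 
#...$.. 
#....## 
###.### 

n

        
        
####### 
####### 
#...@## 
#....## 
#...$.. 
#....## 

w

        
        
########
########
##..@.##
##....##
##...$..
##....##

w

        
        
 #######
 #######
 ##.@..#
 ##....#
 ##...$.
 ##....#

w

#       
#       
# ######
# ######
# ##@...
# ##....
# ##...$
# ##....

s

#       
# ######
# ######
# ##....
# ##@...
# ##...$
# ##....
# ####.#

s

# ######
# ######
# ##....
# ##....
# ##@..$
# ##....
# ####.#
# ####.#

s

# ######
# ##....
# ##....
# ##...$
# ##@...
# ####.#
# ####.#
#       

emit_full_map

########
########
##....##
##....##
##...$..
##@...##
####.###
####.###


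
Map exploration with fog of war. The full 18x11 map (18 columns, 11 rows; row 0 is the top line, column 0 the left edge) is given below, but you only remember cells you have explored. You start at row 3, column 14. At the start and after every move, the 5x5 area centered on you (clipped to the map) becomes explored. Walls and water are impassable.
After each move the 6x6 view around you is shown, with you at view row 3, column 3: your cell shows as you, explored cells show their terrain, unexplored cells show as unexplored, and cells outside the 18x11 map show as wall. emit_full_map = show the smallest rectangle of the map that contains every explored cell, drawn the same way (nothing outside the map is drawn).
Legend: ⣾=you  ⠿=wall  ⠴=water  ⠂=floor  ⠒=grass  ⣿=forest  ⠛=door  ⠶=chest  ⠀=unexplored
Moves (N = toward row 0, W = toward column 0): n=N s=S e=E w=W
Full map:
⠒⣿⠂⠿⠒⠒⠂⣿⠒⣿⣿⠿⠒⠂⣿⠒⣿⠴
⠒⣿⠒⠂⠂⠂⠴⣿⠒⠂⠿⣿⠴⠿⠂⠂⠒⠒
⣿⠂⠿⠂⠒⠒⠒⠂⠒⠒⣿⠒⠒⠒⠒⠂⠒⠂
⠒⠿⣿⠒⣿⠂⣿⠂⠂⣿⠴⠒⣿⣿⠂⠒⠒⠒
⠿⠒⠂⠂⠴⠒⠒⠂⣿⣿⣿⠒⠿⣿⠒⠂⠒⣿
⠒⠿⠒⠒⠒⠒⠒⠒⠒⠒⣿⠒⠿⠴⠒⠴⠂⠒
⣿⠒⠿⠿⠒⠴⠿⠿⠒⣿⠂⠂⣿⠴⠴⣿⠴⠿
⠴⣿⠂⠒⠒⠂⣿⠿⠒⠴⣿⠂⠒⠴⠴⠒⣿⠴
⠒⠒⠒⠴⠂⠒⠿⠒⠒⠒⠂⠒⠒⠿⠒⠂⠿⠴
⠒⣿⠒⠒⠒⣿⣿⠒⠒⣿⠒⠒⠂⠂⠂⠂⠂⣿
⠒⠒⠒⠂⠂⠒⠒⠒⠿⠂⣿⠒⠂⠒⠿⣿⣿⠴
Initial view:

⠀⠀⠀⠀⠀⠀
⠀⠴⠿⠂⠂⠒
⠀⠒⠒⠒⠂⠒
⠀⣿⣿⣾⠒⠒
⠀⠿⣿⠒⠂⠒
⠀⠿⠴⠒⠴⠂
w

⠀⠀⠀⠀⠀⠀
⠀⣿⠴⠿⠂⠂
⠀⠒⠒⠒⠒⠂
⠀⠒⣿⣾⠂⠒
⠀⠒⠿⣿⠒⠂
⠀⠒⠿⠴⠒⠴

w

⠀⠀⠀⠀⠀⠀
⠀⠿⣿⠴⠿⠂
⠀⣿⠒⠒⠒⠒
⠀⠴⠒⣾⣿⠂
⠀⣿⠒⠿⣿⠒
⠀⣿⠒⠿⠴⠒

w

⠀⠀⠀⠀⠀⠀
⠀⠂⠿⣿⠴⠿
⠀⠒⣿⠒⠒⠒
⠀⣿⠴⣾⣿⣿
⠀⣿⣿⠒⠿⣿
⠀⠒⣿⠒⠿⠴

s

⠀⠂⠿⣿⠴⠿
⠀⠒⣿⠒⠒⠒
⠀⣿⠴⠒⣿⣿
⠀⣿⣿⣾⠿⣿
⠀⠒⣿⠒⠿⠴
⠀⣿⠂⠂⣿⠴

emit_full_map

⠂⠿⣿⠴⠿⠂⠂⠒
⠒⣿⠒⠒⠒⠒⠂⠒
⣿⠴⠒⣿⣿⠂⠒⠒
⣿⣿⣾⠿⣿⠒⠂⠒
⠒⣿⠒⠿⠴⠒⠴⠂
⣿⠂⠂⣿⠴⠀⠀⠀

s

⠀⠒⣿⠒⠒⠒
⠀⣿⠴⠒⣿⣿
⠀⣿⣿⠒⠿⣿
⠀⠒⣿⣾⠿⠴
⠀⣿⠂⠂⣿⠴
⠀⠴⣿⠂⠒⠴

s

⠀⣿⠴⠒⣿⣿
⠀⣿⣿⠒⠿⣿
⠀⠒⣿⠒⠿⠴
⠀⣿⠂⣾⣿⠴
⠀⠴⣿⠂⠒⠴
⠀⠒⠂⠒⠒⠿

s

⠀⣿⣿⠒⠿⣿
⠀⠒⣿⠒⠿⠴
⠀⣿⠂⠂⣿⠴
⠀⠴⣿⣾⠒⠴
⠀⠒⠂⠒⠒⠿
⠀⣿⠒⠒⠂⠂

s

⠀⠒⣿⠒⠿⠴
⠀⣿⠂⠂⣿⠴
⠀⠴⣿⠂⠒⠴
⠀⠒⠂⣾⠒⠿
⠀⣿⠒⠒⠂⠂
⠀⠂⣿⠒⠂⠒

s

⠀⣿⠂⠂⣿⠴
⠀⠴⣿⠂⠒⠴
⠀⠒⠂⠒⠒⠿
⠀⣿⠒⣾⠂⠂
⠀⠂⣿⠒⠂⠒
⠿⠿⠿⠿⠿⠿

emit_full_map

⠂⠿⣿⠴⠿⠂⠂⠒
⠒⣿⠒⠒⠒⠒⠂⠒
⣿⠴⠒⣿⣿⠂⠒⠒
⣿⣿⠒⠿⣿⠒⠂⠒
⠒⣿⠒⠿⠴⠒⠴⠂
⣿⠂⠂⣿⠴⠀⠀⠀
⠴⣿⠂⠒⠴⠀⠀⠀
⠒⠂⠒⠒⠿⠀⠀⠀
⣿⠒⣾⠂⠂⠀⠀⠀
⠂⣿⠒⠂⠒⠀⠀⠀

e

⣿⠂⠂⣿⠴⠀
⠴⣿⠂⠒⠴⠴
⠒⠂⠒⠒⠿⠒
⣿⠒⠒⣾⠂⠂
⠂⣿⠒⠂⠒⠿
⠿⠿⠿⠿⠿⠿

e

⠂⠂⣿⠴⠀⠀
⣿⠂⠒⠴⠴⠒
⠂⠒⠒⠿⠒⠂
⠒⠒⠂⣾⠂⠂
⣿⠒⠂⠒⠿⣿
⠿⠿⠿⠿⠿⠿

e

⠂⣿⠴⠀⠀⠀
⠂⠒⠴⠴⠒⣿
⠒⠒⠿⠒⠂⠿
⠒⠂⠂⣾⠂⠂
⠒⠂⠒⠿⣿⣿
⠿⠿⠿⠿⠿⠿

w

⠂⠂⣿⠴⠀⠀
⣿⠂⠒⠴⠴⠒
⠂⠒⠒⠿⠒⠂
⠒⠒⠂⣾⠂⠂
⣿⠒⠂⠒⠿⣿
⠿⠿⠿⠿⠿⠿

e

⠂⣿⠴⠀⠀⠀
⠂⠒⠴⠴⠒⣿
⠒⠒⠿⠒⠂⠿
⠒⠂⠂⣾⠂⠂
⠒⠂⠒⠿⣿⣿
⠿⠿⠿⠿⠿⠿

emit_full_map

⠂⠿⣿⠴⠿⠂⠂⠒
⠒⣿⠒⠒⠒⠒⠂⠒
⣿⠴⠒⣿⣿⠂⠒⠒
⣿⣿⠒⠿⣿⠒⠂⠒
⠒⣿⠒⠿⠴⠒⠴⠂
⣿⠂⠂⣿⠴⠀⠀⠀
⠴⣿⠂⠒⠴⠴⠒⣿
⠒⠂⠒⠒⠿⠒⠂⠿
⣿⠒⠒⠂⠂⣾⠂⠂
⠂⣿⠒⠂⠒⠿⣿⣿
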